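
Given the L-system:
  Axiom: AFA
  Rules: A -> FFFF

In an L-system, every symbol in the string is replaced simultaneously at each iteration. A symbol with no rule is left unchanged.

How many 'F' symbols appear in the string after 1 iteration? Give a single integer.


Step 0: AFA  (1 'F')
Step 1: FFFFFFFFF  (9 'F')

Answer: 9


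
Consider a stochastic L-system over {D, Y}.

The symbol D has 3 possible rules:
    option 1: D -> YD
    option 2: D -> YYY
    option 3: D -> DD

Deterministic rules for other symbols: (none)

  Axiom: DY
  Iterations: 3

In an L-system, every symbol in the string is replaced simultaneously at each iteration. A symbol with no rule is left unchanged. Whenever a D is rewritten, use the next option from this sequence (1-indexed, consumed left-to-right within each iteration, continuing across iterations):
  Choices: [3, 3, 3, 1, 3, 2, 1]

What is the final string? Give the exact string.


Answer: YDDDYYYYDY

Derivation:
Step 0: DY
Step 1: DDY  (used choices [3])
Step 2: DDDDY  (used choices [3, 3])
Step 3: YDDDYYYYDY  (used choices [1, 3, 2, 1])


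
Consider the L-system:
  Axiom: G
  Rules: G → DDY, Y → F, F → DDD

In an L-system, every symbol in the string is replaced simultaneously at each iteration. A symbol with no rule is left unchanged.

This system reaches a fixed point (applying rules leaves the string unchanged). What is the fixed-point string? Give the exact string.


Answer: DDDDD

Derivation:
Step 0: G
Step 1: DDY
Step 2: DDF
Step 3: DDDDD
Step 4: DDDDD  (unchanged — fixed point at step 3)


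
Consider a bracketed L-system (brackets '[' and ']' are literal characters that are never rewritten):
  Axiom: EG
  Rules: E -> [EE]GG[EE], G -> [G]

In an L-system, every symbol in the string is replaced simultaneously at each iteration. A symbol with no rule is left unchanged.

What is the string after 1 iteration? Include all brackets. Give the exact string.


Answer: [EE]GG[EE][G]

Derivation:
Step 0: EG
Step 1: [EE]GG[EE][G]


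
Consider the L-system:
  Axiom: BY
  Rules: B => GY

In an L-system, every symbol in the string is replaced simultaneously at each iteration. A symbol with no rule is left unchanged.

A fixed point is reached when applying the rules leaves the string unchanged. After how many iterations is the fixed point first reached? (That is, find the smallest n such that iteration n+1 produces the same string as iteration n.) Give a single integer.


Answer: 1

Derivation:
Step 0: BY
Step 1: GYY
Step 2: GYY  (unchanged — fixed point at step 1)


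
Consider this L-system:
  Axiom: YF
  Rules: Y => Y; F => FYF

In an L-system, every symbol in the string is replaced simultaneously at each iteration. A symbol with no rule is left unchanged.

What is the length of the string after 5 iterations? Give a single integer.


Answer: 64

Derivation:
Step 0: length = 2
Step 1: length = 4
Step 2: length = 8
Step 3: length = 16
Step 4: length = 32
Step 5: length = 64


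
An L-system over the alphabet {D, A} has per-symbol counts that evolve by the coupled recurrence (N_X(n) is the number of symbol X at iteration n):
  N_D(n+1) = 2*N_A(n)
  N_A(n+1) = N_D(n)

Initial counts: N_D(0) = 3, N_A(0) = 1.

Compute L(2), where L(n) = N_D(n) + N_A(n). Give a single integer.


Step 0: N_D=3, N_A=1, L=4
Step 1: N_D=2, N_A=3, L=5
Step 2: N_D=6, N_A=2, L=8

Answer: 8


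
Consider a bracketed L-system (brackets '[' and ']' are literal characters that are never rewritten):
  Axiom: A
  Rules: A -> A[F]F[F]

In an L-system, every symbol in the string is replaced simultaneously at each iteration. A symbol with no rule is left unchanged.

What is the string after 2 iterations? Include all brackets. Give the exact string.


Answer: A[F]F[F][F]F[F]

Derivation:
Step 0: A
Step 1: A[F]F[F]
Step 2: A[F]F[F][F]F[F]


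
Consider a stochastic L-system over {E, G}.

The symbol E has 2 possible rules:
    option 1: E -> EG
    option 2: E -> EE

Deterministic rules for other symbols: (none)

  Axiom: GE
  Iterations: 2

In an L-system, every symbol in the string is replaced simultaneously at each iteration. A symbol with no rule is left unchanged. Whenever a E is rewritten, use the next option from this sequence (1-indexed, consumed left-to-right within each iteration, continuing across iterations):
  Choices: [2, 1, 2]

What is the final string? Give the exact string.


Answer: GEGEE

Derivation:
Step 0: GE
Step 1: GEE  (used choices [2])
Step 2: GEGEE  (used choices [1, 2])


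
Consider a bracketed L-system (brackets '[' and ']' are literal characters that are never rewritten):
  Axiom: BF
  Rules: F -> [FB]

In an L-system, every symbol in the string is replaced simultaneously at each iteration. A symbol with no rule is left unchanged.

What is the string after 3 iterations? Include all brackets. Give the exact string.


Step 0: BF
Step 1: B[FB]
Step 2: B[[FB]B]
Step 3: B[[[FB]B]B]

Answer: B[[[FB]B]B]


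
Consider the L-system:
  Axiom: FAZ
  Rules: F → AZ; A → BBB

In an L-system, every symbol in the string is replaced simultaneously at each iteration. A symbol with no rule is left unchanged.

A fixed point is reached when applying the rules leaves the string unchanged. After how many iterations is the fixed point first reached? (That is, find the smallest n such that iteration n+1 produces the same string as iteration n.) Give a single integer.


Step 0: FAZ
Step 1: AZBBBZ
Step 2: BBBZBBBZ
Step 3: BBBZBBBZ  (unchanged — fixed point at step 2)

Answer: 2


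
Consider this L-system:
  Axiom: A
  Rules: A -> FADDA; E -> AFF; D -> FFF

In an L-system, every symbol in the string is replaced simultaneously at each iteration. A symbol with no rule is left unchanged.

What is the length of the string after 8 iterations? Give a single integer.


Answer: 1529

Derivation:
Step 0: length = 1
Step 1: length = 5
Step 2: length = 17
Step 3: length = 41
Step 4: length = 89
Step 5: length = 185
Step 6: length = 377
Step 7: length = 761
Step 8: length = 1529


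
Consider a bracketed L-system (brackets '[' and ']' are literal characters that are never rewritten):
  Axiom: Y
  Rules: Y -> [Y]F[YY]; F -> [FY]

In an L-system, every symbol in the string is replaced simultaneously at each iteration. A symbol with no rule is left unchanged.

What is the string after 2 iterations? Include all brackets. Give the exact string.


Answer: [[Y]F[YY]][FY][[Y]F[YY][Y]F[YY]]

Derivation:
Step 0: Y
Step 1: [Y]F[YY]
Step 2: [[Y]F[YY]][FY][[Y]F[YY][Y]F[YY]]


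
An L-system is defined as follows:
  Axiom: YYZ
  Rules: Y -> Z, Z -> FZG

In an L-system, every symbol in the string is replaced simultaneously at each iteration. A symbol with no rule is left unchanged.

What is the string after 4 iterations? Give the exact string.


Step 0: YYZ
Step 1: ZZFZG
Step 2: FZGFZGFFZGG
Step 3: FFZGGFFZGGFFFZGGG
Step 4: FFFZGGGFFFZGGGFFFFZGGGG

Answer: FFFZGGGFFFZGGGFFFFZGGGG


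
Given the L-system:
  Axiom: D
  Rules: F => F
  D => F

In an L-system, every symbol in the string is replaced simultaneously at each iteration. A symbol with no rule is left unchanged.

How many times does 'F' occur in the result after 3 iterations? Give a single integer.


Step 0: D  (0 'F')
Step 1: F  (1 'F')
Step 2: F  (1 'F')
Step 3: F  (1 'F')

Answer: 1


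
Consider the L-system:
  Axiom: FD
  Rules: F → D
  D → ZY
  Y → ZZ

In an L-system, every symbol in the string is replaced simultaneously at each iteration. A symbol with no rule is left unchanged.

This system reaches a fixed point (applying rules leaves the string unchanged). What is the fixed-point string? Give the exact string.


Step 0: FD
Step 1: DZY
Step 2: ZYZZZ
Step 3: ZZZZZZ
Step 4: ZZZZZZ  (unchanged — fixed point at step 3)

Answer: ZZZZZZ


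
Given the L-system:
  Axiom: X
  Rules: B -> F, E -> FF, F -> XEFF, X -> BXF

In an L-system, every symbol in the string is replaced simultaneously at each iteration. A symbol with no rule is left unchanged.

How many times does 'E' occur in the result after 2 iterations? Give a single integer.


Step 0: X  (0 'E')
Step 1: BXF  (0 'E')
Step 2: FBXFXEFF  (1 'E')

Answer: 1


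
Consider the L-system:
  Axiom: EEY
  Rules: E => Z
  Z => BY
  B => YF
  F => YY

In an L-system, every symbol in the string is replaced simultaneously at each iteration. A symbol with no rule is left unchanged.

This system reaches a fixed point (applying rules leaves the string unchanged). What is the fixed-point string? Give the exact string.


Step 0: EEY
Step 1: ZZY
Step 2: BYBYY
Step 3: YFYYFYY
Step 4: YYYYYYYYY
Step 5: YYYYYYYYY  (unchanged — fixed point at step 4)

Answer: YYYYYYYYY


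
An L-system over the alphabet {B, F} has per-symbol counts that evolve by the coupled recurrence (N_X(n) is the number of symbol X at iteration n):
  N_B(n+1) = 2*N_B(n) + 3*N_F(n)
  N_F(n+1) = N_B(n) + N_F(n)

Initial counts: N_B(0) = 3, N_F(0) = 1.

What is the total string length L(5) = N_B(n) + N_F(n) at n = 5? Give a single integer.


Answer: 1549

Derivation:
Step 0: N_B=3, N_F=1, L=4
Step 1: N_B=9, N_F=4, L=13
Step 2: N_B=30, N_F=13, L=43
Step 3: N_B=99, N_F=43, L=142
Step 4: N_B=327, N_F=142, L=469
Step 5: N_B=1080, N_F=469, L=1549


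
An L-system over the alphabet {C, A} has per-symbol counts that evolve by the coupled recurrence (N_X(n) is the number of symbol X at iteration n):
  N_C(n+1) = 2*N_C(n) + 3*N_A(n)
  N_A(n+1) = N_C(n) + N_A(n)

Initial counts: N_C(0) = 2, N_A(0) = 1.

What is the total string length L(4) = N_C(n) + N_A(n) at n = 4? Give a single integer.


Answer: 360

Derivation:
Step 0: N_C=2, N_A=1, L=3
Step 1: N_C=7, N_A=3, L=10
Step 2: N_C=23, N_A=10, L=33
Step 3: N_C=76, N_A=33, L=109
Step 4: N_C=251, N_A=109, L=360


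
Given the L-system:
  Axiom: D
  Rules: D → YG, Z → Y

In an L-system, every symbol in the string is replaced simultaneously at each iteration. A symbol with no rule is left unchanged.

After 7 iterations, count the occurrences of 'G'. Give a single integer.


Answer: 1

Derivation:
Step 0: D  (0 'G')
Step 1: YG  (1 'G')
Step 2: YG  (1 'G')
Step 3: YG  (1 'G')
Step 4: YG  (1 'G')
Step 5: YG  (1 'G')
Step 6: YG  (1 'G')
Step 7: YG  (1 'G')


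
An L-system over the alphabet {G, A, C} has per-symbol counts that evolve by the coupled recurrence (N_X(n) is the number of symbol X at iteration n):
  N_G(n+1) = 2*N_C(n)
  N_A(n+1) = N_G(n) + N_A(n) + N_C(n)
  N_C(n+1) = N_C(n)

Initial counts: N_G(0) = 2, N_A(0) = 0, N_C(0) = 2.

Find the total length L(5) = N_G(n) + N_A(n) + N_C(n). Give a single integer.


Step 0: N_G=2, N_A=0, N_C=2, L=4
Step 1: N_G=4, N_A=4, N_C=2, L=10
Step 2: N_G=4, N_A=10, N_C=2, L=16
Step 3: N_G=4, N_A=16, N_C=2, L=22
Step 4: N_G=4, N_A=22, N_C=2, L=28
Step 5: N_G=4, N_A=28, N_C=2, L=34

Answer: 34


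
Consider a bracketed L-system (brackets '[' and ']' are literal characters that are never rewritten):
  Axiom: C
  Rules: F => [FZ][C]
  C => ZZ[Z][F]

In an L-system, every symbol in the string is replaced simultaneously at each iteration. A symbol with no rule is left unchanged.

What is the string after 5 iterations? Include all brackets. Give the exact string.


Step 0: C
Step 1: ZZ[Z][F]
Step 2: ZZ[Z][[FZ][C]]
Step 3: ZZ[Z][[[FZ][C]Z][ZZ[Z][F]]]
Step 4: ZZ[Z][[[[FZ][C]Z][ZZ[Z][F]]Z][ZZ[Z][[FZ][C]]]]
Step 5: ZZ[Z][[[[[FZ][C]Z][ZZ[Z][F]]Z][ZZ[Z][[FZ][C]]]Z][ZZ[Z][[[FZ][C]Z][ZZ[Z][F]]]]]

Answer: ZZ[Z][[[[[FZ][C]Z][ZZ[Z][F]]Z][ZZ[Z][[FZ][C]]]Z][ZZ[Z][[[FZ][C]Z][ZZ[Z][F]]]]]


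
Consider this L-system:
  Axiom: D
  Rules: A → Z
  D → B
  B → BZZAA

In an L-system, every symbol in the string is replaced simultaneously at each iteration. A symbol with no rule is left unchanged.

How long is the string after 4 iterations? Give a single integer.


Step 0: length = 1
Step 1: length = 1
Step 2: length = 5
Step 3: length = 9
Step 4: length = 13

Answer: 13


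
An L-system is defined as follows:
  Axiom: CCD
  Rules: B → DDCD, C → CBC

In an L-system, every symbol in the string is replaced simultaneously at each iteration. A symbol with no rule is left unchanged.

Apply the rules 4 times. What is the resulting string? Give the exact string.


Answer: CBCDDCDCBCDDCBCDCBCDDCDCBCDDCBCDDCDCBCDCBCDDCDCBCDDCBCDCBCDDCDCBCCBCDDCDCBCDDCBCDCBCDDCDCBCDDCBCDDCDCBCDCBCDDCDCBCDDCBCDCBCDDCDCBCD

Derivation:
Step 0: CCD
Step 1: CBCCBCD
Step 2: CBCDDCDCBCCBCDDCDCBCD
Step 3: CBCDDCDCBCDDCBCDCBCDDCDCBCCBCDDCDCBCDDCBCDCBCDDCDCBCD
Step 4: CBCDDCDCBCDDCBCDCBCDDCDCBCDDCBCDDCDCBCDCBCDDCDCBCDDCBCDCBCDDCDCBCCBCDDCDCBCDDCBCDCBCDDCDCBCDDCBCDDCDCBCDCBCDDCDCBCDDCBCDCBCDDCDCBCD


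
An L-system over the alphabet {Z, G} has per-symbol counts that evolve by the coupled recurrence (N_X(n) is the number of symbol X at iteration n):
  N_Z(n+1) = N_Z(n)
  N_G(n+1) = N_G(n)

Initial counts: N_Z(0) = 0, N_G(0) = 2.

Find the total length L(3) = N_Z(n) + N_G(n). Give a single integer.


Answer: 2

Derivation:
Step 0: N_Z=0, N_G=2, L=2
Step 1: N_Z=0, N_G=2, L=2
Step 2: N_Z=0, N_G=2, L=2
Step 3: N_Z=0, N_G=2, L=2


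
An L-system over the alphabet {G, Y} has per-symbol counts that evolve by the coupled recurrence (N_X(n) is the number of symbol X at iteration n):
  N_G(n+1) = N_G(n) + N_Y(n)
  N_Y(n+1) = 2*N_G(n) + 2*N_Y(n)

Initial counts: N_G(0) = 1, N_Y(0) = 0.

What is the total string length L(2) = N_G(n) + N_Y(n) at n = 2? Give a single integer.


Answer: 9

Derivation:
Step 0: N_G=1, N_Y=0, L=1
Step 1: N_G=1, N_Y=2, L=3
Step 2: N_G=3, N_Y=6, L=9


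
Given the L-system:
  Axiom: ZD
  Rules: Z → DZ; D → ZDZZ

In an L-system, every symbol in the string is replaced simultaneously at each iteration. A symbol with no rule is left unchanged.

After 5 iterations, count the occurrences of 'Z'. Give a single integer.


Answer: 208

Derivation:
Step 0: ZD  (1 'Z')
Step 1: DZZDZZ  (4 'Z')
Step 2: ZDZZDZDZZDZZDZDZ  (10 'Z')
Step 3: DZZDZZDZDZZDZZDZZDZZDZDZZDZZDZDZZDZZDZZDZZDZ  (28 'Z')
Step 4: ZDZZDZDZZDZZDZDZZDZZDZZDZZDZDZZDZZDZDZZDZZDZDZZDZZDZDZZDZZDZZDZZDZDZZDZZDZDZZDZZDZZDZZDZDZZDZZDZDZZDZZDZDZZDZZDZDZZDZZDZ  (76 'Z')
Step 5: DZZDZZDZDZZDZZDZZDZZDZDZZDZZDZDZZDZZDZZDZZDZDZZDZZDZDZZDZZDZDZZDZZDZDZZDZZDZZDZZDZDZZDZZDZDZZDZZDZZDZZDZDZZDZZDZDZZDZZDZZDZZDZDZZDZZDZDZZDZZDZZDZZDZDZZDZZDZDZZDZZDZDZZDZZDZDZZDZZDZZDZZDZDZZDZZDZDZZDZZDZZDZZDZDZZDZZDZDZZDZZDZDZZDZZDZDZZDZZDZZDZZDZDZZDZZDZDZZDZZDZZDZZDZDZZDZZDZDZZDZZDZZDZZDZDZZDZZDZDZZDZZDZZDZZDZDZZDZZDZDZZDZZDZ  (208 'Z')


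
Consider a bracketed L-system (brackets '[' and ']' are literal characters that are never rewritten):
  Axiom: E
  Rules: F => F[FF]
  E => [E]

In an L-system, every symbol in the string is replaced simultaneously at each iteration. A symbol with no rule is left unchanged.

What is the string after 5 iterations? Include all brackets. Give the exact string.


Answer: [[[[[E]]]]]

Derivation:
Step 0: E
Step 1: [E]
Step 2: [[E]]
Step 3: [[[E]]]
Step 4: [[[[E]]]]
Step 5: [[[[[E]]]]]


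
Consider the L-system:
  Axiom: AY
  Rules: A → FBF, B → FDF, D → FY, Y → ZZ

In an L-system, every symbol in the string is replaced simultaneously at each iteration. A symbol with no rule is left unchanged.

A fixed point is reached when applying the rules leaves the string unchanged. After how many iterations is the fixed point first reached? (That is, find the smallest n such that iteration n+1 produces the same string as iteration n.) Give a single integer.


Step 0: AY
Step 1: FBFZZ
Step 2: FFDFFZZ
Step 3: FFFYFFZZ
Step 4: FFFZZFFZZ
Step 5: FFFZZFFZZ  (unchanged — fixed point at step 4)

Answer: 4


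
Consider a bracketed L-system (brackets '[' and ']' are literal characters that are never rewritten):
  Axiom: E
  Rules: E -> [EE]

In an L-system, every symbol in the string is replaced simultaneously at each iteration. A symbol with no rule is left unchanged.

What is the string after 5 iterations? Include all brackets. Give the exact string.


Step 0: E
Step 1: [EE]
Step 2: [[EE][EE]]
Step 3: [[[EE][EE]][[EE][EE]]]
Step 4: [[[[EE][EE]][[EE][EE]]][[[EE][EE]][[EE][EE]]]]
Step 5: [[[[[EE][EE]][[EE][EE]]][[[EE][EE]][[EE][EE]]]][[[[EE][EE]][[EE][EE]]][[[EE][EE]][[EE][EE]]]]]

Answer: [[[[[EE][EE]][[EE][EE]]][[[EE][EE]][[EE][EE]]]][[[[EE][EE]][[EE][EE]]][[[EE][EE]][[EE][EE]]]]]


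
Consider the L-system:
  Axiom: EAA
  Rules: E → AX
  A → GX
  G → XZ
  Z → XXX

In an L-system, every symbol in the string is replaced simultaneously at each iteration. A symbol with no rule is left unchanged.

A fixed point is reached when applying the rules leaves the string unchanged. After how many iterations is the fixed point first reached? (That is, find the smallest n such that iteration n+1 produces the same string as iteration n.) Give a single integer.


Step 0: EAA
Step 1: AXGXGX
Step 2: GXXXZXXZX
Step 3: XZXXXXXXXXXXXX
Step 4: XXXXXXXXXXXXXXXX
Step 5: XXXXXXXXXXXXXXXX  (unchanged — fixed point at step 4)

Answer: 4


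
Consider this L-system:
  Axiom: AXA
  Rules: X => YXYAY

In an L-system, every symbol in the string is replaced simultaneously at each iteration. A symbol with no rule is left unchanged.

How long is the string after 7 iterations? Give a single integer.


Answer: 31

Derivation:
Step 0: length = 3
Step 1: length = 7
Step 2: length = 11
Step 3: length = 15
Step 4: length = 19
Step 5: length = 23
Step 6: length = 27
Step 7: length = 31


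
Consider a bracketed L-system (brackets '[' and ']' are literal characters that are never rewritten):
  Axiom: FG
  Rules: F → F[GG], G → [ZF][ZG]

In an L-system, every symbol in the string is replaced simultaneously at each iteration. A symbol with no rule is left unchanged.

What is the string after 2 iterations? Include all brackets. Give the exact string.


Step 0: FG
Step 1: F[GG][ZF][ZG]
Step 2: F[GG][[ZF][ZG][ZF][ZG]][ZF[GG]][Z[ZF][ZG]]

Answer: F[GG][[ZF][ZG][ZF][ZG]][ZF[GG]][Z[ZF][ZG]]


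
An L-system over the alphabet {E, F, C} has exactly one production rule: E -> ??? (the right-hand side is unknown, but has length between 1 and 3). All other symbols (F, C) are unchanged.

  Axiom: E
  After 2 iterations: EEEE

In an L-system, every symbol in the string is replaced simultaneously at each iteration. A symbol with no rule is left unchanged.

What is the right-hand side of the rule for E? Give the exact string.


Answer: EE

Derivation:
Trying E -> EE:
  Step 0: E
  Step 1: EE
  Step 2: EEEE
Matches the given result.


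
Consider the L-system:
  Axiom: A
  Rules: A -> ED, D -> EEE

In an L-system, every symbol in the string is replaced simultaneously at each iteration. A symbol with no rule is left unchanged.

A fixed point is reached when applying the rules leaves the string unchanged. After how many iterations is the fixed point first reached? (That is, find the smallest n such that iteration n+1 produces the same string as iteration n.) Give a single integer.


Step 0: A
Step 1: ED
Step 2: EEEE
Step 3: EEEE  (unchanged — fixed point at step 2)

Answer: 2


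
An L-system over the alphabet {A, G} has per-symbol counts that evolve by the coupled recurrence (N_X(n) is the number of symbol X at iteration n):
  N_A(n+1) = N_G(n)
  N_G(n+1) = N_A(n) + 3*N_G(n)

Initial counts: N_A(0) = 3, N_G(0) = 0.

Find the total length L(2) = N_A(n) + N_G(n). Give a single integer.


Answer: 12

Derivation:
Step 0: N_A=3, N_G=0, L=3
Step 1: N_A=0, N_G=3, L=3
Step 2: N_A=3, N_G=9, L=12


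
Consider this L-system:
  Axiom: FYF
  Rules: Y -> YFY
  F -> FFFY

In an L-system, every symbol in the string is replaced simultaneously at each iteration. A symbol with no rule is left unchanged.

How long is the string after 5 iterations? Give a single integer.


Answer: 1900

Derivation:
Step 0: length = 3
Step 1: length = 11
Step 2: length = 40
Step 3: length = 145
Step 4: length = 525
Step 5: length = 1900


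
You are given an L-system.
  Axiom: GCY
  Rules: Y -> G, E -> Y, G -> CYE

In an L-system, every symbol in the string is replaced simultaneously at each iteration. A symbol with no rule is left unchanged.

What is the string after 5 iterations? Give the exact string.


Answer: CCCYEGCGYCCCGYCYE

Derivation:
Step 0: GCY
Step 1: CYECG
Step 2: CGYCCYE
Step 3: CCYEGCCGY
Step 4: CCGYCYECCCYEG
Step 5: CCCYEGCGYCCCGYCYE


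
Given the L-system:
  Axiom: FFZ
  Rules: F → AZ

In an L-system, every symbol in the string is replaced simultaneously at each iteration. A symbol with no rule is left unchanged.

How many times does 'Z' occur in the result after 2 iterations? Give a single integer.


Answer: 3

Derivation:
Step 0: FFZ  (1 'Z')
Step 1: AZAZZ  (3 'Z')
Step 2: AZAZZ  (3 'Z')


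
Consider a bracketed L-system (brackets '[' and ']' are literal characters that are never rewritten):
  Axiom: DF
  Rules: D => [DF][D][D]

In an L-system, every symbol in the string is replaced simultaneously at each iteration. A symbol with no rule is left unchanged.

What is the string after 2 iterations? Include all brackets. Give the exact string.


Answer: [[DF][D][D]F][[DF][D][D]][[DF][D][D]]F

Derivation:
Step 0: DF
Step 1: [DF][D][D]F
Step 2: [[DF][D][D]F][[DF][D][D]][[DF][D][D]]F


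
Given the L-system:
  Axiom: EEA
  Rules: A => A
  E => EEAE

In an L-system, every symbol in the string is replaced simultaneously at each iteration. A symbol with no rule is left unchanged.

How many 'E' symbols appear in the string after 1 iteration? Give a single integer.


Step 0: EEA  (2 'E')
Step 1: EEAEEEAEA  (6 'E')

Answer: 6


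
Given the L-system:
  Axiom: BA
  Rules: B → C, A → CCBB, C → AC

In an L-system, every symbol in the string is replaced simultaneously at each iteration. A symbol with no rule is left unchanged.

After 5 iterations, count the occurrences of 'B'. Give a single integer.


Step 0: BA  (1 'B')
Step 1: CCCBB  (2 'B')
Step 2: ACACACCC  (0 'B')
Step 3: CCBBACCCBBACCCBBACACAC  (6 'B')
Step 4: ACACCCCCBBACACACCCCCBBACACACCCCCBBACCCBBACCCBBAC  (10 'B')
Step 5: CCBBACCCBBACACACACACCCCCBBACCCBBACCCBBACACACACACCCCCBBACCCBBACCCBBACACACACACCCCCBBACACACCCCCBBACACACCCCCBBAC  (22 'B')

Answer: 22


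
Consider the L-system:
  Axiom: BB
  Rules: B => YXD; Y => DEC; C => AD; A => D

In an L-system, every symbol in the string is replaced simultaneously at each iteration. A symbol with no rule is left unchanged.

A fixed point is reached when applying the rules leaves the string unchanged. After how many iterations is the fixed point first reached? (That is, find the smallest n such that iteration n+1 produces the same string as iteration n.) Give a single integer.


Step 0: BB
Step 1: YXDYXD
Step 2: DECXDDECXD
Step 3: DEADXDDEADXD
Step 4: DEDDXDDEDDXD
Step 5: DEDDXDDEDDXD  (unchanged — fixed point at step 4)

Answer: 4


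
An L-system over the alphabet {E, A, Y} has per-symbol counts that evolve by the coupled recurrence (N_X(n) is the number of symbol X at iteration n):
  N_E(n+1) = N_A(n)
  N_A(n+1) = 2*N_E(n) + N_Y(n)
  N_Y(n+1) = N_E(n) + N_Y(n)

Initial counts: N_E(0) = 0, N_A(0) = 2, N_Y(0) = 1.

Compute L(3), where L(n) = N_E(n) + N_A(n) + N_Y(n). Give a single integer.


Answer: 14

Derivation:
Step 0: N_E=0, N_A=2, N_Y=1, L=3
Step 1: N_E=2, N_A=1, N_Y=1, L=4
Step 2: N_E=1, N_A=5, N_Y=3, L=9
Step 3: N_E=5, N_A=5, N_Y=4, L=14


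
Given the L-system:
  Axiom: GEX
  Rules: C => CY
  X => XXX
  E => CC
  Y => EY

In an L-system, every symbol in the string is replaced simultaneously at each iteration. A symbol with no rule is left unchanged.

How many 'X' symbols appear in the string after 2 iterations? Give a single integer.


Answer: 9

Derivation:
Step 0: GEX  (1 'X')
Step 1: GCCXXX  (3 'X')
Step 2: GCYCYXXXXXXXXX  (9 'X')


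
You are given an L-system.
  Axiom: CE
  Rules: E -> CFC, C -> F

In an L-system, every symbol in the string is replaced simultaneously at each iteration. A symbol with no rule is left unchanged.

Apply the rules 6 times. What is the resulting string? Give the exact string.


Answer: FFFF

Derivation:
Step 0: CE
Step 1: FCFC
Step 2: FFFF
Step 3: FFFF
Step 4: FFFF
Step 5: FFFF
Step 6: FFFF


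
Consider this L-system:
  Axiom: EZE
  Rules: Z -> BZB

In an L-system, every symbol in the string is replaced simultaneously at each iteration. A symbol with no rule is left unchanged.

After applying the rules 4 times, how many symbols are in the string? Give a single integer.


Step 0: length = 3
Step 1: length = 5
Step 2: length = 7
Step 3: length = 9
Step 4: length = 11

Answer: 11


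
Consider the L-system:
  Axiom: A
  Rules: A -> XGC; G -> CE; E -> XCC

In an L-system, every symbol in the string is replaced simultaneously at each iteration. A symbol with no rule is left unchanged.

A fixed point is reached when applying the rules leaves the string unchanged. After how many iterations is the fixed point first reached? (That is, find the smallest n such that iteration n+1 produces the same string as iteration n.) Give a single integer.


Step 0: A
Step 1: XGC
Step 2: XCEC
Step 3: XCXCCC
Step 4: XCXCCC  (unchanged — fixed point at step 3)

Answer: 3


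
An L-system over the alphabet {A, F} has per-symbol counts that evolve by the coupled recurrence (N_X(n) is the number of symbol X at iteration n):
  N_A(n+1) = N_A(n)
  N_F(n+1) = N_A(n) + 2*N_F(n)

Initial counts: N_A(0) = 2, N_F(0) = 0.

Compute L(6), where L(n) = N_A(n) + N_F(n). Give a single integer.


Step 0: N_A=2, N_F=0, L=2
Step 1: N_A=2, N_F=2, L=4
Step 2: N_A=2, N_F=6, L=8
Step 3: N_A=2, N_F=14, L=16
Step 4: N_A=2, N_F=30, L=32
Step 5: N_A=2, N_F=62, L=64
Step 6: N_A=2, N_F=126, L=128

Answer: 128


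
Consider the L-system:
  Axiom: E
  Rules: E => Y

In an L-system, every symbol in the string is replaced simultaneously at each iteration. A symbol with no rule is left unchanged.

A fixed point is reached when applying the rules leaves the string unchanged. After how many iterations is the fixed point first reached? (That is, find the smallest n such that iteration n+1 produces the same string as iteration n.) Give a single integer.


Answer: 1

Derivation:
Step 0: E
Step 1: Y
Step 2: Y  (unchanged — fixed point at step 1)


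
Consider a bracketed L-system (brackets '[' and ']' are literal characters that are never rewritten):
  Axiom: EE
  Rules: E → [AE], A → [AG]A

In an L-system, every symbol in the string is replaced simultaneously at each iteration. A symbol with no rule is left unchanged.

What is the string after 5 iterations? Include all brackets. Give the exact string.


Step 0: EE
Step 1: [AE][AE]
Step 2: [[AG]A[AE]][[AG]A[AE]]
Step 3: [[[AG]AG][AG]A[[AG]A[AE]]][[[AG]AG][AG]A[[AG]A[AE]]]
Step 4: [[[[AG]AG][AG]AG][[AG]AG][AG]A[[[AG]AG][AG]A[[AG]A[AE]]]][[[[AG]AG][AG]AG][[AG]AG][AG]A[[[AG]AG][AG]A[[AG]A[AE]]]]
Step 5: [[[[[AG]AG][AG]AG][[AG]AG][AG]AG][[[AG]AG][AG]AG][[AG]AG][AG]A[[[[AG]AG][AG]AG][[AG]AG][AG]A[[[AG]AG][AG]A[[AG]A[AE]]]]][[[[[AG]AG][AG]AG][[AG]AG][AG]AG][[[AG]AG][AG]AG][[AG]AG][AG]A[[[[AG]AG][AG]AG][[AG]AG][AG]A[[[AG]AG][AG]A[[AG]A[AE]]]]]

Answer: [[[[[AG]AG][AG]AG][[AG]AG][AG]AG][[[AG]AG][AG]AG][[AG]AG][AG]A[[[[AG]AG][AG]AG][[AG]AG][AG]A[[[AG]AG][AG]A[[AG]A[AE]]]]][[[[[AG]AG][AG]AG][[AG]AG][AG]AG][[[AG]AG][AG]AG][[AG]AG][AG]A[[[[AG]AG][AG]AG][[AG]AG][AG]A[[[AG]AG][AG]A[[AG]A[AE]]]]]


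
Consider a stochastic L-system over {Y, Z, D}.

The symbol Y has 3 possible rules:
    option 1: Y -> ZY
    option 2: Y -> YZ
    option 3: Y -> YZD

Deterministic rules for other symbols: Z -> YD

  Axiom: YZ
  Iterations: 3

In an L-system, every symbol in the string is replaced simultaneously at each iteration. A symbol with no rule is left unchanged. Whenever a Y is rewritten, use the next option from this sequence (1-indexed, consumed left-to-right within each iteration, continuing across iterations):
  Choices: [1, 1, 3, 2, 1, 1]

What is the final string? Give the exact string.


Answer: YZDYDZYZYYDDD

Derivation:
Step 0: YZ
Step 1: ZYYD  (used choices [1])
Step 2: YDZYYZDD  (used choices [1, 3])
Step 3: YZDYDZYZYYDDD  (used choices [2, 1, 1])


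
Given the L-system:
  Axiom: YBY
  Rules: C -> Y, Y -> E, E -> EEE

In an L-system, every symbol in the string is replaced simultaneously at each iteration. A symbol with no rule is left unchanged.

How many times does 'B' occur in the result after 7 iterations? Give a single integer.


Answer: 1

Derivation:
Final string: EEEEEEEEEEEEEEEEEEEEEEEEEEEEEEEEEEEEEEEEEEEEEEEEEEEEEEEEEEEEEEEEEEEEEEEEEEEEEEEEEEEEEEEEEEEEEEEEEEEEEEEEEEEEEEEEEEEEEEEEEEEEEEEEEEEEEEEEEEEEEEEEEEEEEEEEEEEEEEEEEEEEEEEEEEEEEEEEEEEEEEEEEEEEEEEEEEEEEEEEEEEEEEEEEEEEEEEEEEEEEEEEEEEEEEEEEEEEEEEEEEEEEEEEEEEEEEEEEEEEEEEEEEEEEEEEEEEEEEEEEEEEEEEEEEEEEEEEEEEEEEEEEEEEEEEEEEEEEEEEEEEEEEEEEEEEEEEEEEEEEEEEEEEEEEEEEEEEEEEEEEEEEEEEEEEEEEEEEEEEEEEEEEEEEEEEEEEEEEEEEEEEEEEEEEEEEEEEEEEEEEEEEEEEEEEEEEEEEEEEEEEEEEEEEEEEEEEEEEEEEEEEEEEEEEEEEEEEEEEEEEEEEEEEEEEEEEEEEEEEEEEEEEEEEEEEEEEEEEEEEEEEEEEEEEEEEEEEEEEEEEEEEEEEEEEEEEEEEEEEEEEEEEEEEEEEEEEEEEEEEEEEEEEEEEEEEEEEEEEEEEEEEEEEEEEEEEEEEEEEEEEEEEEEEEEEEEEEEEEEEEEEEEEEEEEEEEEEEEEEEEEEEEEEEEEEEEEEEEEEEEEEEEEEEEEEEEEEEEEEEEEEEEEEEEEEEEEEEEEEEEEEEEEEEBEEEEEEEEEEEEEEEEEEEEEEEEEEEEEEEEEEEEEEEEEEEEEEEEEEEEEEEEEEEEEEEEEEEEEEEEEEEEEEEEEEEEEEEEEEEEEEEEEEEEEEEEEEEEEEEEEEEEEEEEEEEEEEEEEEEEEEEEEEEEEEEEEEEEEEEEEEEEEEEEEEEEEEEEEEEEEEEEEEEEEEEEEEEEEEEEEEEEEEEEEEEEEEEEEEEEEEEEEEEEEEEEEEEEEEEEEEEEEEEEEEEEEEEEEEEEEEEEEEEEEEEEEEEEEEEEEEEEEEEEEEEEEEEEEEEEEEEEEEEEEEEEEEEEEEEEEEEEEEEEEEEEEEEEEEEEEEEEEEEEEEEEEEEEEEEEEEEEEEEEEEEEEEEEEEEEEEEEEEEEEEEEEEEEEEEEEEEEEEEEEEEEEEEEEEEEEEEEEEEEEEEEEEEEEEEEEEEEEEEEEEEEEEEEEEEEEEEEEEEEEEEEEEEEEEEEEEEEEEEEEEEEEEEEEEEEEEEEEEEEEEEEEEEEEEEEEEEEEEEEEEEEEEEEEEEEEEEEEEEEEEEEEEEEEEEEEEEEEEEEEEEEEEEEEEEEEEEEEEEEEEEEEEEEEEEEEEEEEEEEEEEEEEEEEEEEEEEEEEEEEEEEEEEEEEEEEEEEEEEEEEEEEEEEEEEEEEEEEEEEEEEEEEEEEEEEEEEEEEEEEEEEEEEEEEEEEEEEEEEEEEEEEEEEEEEEEEEEEEEEEEEEEEEEE
Count of 'B': 1


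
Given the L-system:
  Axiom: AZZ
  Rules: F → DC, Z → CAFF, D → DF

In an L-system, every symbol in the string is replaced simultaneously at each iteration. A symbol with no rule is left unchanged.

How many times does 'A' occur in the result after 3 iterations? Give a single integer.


Answer: 3

Derivation:
Step 0: AZZ  (1 'A')
Step 1: ACAFFCAFF  (3 'A')
Step 2: ACADCDCCADCDC  (3 'A')
Step 3: ACADFCDFCCADFCDFC  (3 'A')


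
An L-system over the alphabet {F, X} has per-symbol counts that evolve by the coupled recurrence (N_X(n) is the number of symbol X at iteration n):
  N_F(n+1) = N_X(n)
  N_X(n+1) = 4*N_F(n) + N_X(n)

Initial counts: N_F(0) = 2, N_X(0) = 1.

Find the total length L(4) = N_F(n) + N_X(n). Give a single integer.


Step 0: N_F=2, N_X=1, L=3
Step 1: N_F=1, N_X=9, L=10
Step 2: N_F=9, N_X=13, L=22
Step 3: N_F=13, N_X=49, L=62
Step 4: N_F=49, N_X=101, L=150

Answer: 150


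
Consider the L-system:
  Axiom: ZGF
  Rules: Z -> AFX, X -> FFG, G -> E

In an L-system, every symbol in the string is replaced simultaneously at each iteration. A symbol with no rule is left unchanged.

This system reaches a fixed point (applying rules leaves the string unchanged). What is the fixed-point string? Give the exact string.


Step 0: ZGF
Step 1: AFXEF
Step 2: AFFFGEF
Step 3: AFFFEEF
Step 4: AFFFEEF  (unchanged — fixed point at step 3)

Answer: AFFFEEF


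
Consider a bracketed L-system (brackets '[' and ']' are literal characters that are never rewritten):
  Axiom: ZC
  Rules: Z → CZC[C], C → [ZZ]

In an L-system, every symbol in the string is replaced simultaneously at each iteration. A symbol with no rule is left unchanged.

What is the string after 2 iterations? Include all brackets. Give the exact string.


Answer: [ZZ]CZC[C][ZZ][[ZZ]][CZC[C]CZC[C]]

Derivation:
Step 0: ZC
Step 1: CZC[C][ZZ]
Step 2: [ZZ]CZC[C][ZZ][[ZZ]][CZC[C]CZC[C]]


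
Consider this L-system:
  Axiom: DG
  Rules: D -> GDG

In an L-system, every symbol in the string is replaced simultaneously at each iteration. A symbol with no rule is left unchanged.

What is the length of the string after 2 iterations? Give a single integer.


Answer: 6

Derivation:
Step 0: length = 2
Step 1: length = 4
Step 2: length = 6


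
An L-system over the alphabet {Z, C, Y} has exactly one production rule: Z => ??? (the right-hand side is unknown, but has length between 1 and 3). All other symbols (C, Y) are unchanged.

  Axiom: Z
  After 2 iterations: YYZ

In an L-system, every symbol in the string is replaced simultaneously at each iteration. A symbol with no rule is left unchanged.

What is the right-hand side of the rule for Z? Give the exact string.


Answer: YZ

Derivation:
Trying Z => YZ:
  Step 0: Z
  Step 1: YZ
  Step 2: YYZ
Matches the given result.


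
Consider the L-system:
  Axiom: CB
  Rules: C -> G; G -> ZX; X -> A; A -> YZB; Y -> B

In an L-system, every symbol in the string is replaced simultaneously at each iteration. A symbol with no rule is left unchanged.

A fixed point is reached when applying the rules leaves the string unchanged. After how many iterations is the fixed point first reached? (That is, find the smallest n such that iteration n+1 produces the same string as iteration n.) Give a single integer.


Answer: 5

Derivation:
Step 0: CB
Step 1: GB
Step 2: ZXB
Step 3: ZAB
Step 4: ZYZBB
Step 5: ZBZBB
Step 6: ZBZBB  (unchanged — fixed point at step 5)


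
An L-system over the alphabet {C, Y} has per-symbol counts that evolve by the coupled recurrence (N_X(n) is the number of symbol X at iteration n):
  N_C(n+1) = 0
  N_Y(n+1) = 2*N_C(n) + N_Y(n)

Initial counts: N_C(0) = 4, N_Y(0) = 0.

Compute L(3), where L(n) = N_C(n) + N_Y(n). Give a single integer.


Answer: 8

Derivation:
Step 0: N_C=4, N_Y=0, L=4
Step 1: N_C=0, N_Y=8, L=8
Step 2: N_C=0, N_Y=8, L=8
Step 3: N_C=0, N_Y=8, L=8


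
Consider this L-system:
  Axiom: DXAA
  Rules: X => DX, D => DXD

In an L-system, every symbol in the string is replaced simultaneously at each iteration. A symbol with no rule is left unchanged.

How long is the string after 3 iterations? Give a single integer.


Answer: 36

Derivation:
Step 0: length = 4
Step 1: length = 7
Step 2: length = 15
Step 3: length = 36


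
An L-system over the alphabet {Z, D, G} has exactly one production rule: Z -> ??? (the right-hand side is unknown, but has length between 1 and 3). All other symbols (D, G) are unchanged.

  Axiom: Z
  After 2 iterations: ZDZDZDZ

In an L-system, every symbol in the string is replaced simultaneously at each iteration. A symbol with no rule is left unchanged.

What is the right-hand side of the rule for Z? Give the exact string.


Answer: ZDZ

Derivation:
Trying Z -> ZDZ:
  Step 0: Z
  Step 1: ZDZ
  Step 2: ZDZDZDZ
Matches the given result.


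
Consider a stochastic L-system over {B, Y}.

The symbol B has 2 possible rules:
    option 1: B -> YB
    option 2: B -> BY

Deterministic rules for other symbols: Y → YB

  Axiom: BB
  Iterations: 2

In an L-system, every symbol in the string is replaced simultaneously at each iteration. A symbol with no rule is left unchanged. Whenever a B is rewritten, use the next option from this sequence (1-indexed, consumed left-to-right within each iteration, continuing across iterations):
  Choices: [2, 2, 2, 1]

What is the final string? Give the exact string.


Step 0: BB
Step 1: BYBY  (used choices [2, 2])
Step 2: BYYBYBYB  (used choices [2, 1])

Answer: BYYBYBYB


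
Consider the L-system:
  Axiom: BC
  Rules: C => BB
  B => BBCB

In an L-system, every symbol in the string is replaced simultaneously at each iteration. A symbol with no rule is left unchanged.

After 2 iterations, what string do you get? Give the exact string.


Answer: BBCBBBCBBBBBCBBBCBBBCB

Derivation:
Step 0: BC
Step 1: BBCBBB
Step 2: BBCBBBCBBBBBCBBBCBBBCB


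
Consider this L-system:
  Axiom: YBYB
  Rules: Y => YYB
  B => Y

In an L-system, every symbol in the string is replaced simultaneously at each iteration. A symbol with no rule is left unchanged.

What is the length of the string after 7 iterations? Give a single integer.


Answer: 1632

Derivation:
Step 0: length = 4
Step 1: length = 8
Step 2: length = 20
Step 3: length = 48
Step 4: length = 116
Step 5: length = 280
Step 6: length = 676
Step 7: length = 1632


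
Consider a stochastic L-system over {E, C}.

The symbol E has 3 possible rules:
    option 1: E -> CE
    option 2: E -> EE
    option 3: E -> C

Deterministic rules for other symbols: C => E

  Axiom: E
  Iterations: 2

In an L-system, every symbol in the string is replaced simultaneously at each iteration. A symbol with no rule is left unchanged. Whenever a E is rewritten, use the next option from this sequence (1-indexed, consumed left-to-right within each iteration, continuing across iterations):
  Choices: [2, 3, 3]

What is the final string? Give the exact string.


Step 0: E
Step 1: EE  (used choices [2])
Step 2: CC  (used choices [3, 3])

Answer: CC


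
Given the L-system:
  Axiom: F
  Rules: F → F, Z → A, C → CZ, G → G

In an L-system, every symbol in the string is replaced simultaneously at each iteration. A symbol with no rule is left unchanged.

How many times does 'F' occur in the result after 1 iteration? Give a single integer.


Step 0: F  (1 'F')
Step 1: F  (1 'F')

Answer: 1


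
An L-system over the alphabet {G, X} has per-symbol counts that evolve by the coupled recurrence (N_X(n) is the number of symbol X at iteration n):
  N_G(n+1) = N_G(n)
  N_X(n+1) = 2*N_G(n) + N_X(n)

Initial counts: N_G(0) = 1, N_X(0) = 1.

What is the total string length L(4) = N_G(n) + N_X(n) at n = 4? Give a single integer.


Step 0: N_G=1, N_X=1, L=2
Step 1: N_G=1, N_X=3, L=4
Step 2: N_G=1, N_X=5, L=6
Step 3: N_G=1, N_X=7, L=8
Step 4: N_G=1, N_X=9, L=10

Answer: 10


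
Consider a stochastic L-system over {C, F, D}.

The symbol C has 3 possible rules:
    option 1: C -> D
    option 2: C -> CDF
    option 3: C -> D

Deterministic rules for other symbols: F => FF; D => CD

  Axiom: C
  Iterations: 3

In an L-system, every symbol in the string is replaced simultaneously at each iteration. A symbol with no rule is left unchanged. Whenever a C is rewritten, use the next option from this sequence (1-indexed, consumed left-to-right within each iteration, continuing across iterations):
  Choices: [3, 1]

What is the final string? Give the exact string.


Answer: DCD

Derivation:
Step 0: C
Step 1: D  (used choices [3])
Step 2: CD  (used choices [])
Step 3: DCD  (used choices [1])


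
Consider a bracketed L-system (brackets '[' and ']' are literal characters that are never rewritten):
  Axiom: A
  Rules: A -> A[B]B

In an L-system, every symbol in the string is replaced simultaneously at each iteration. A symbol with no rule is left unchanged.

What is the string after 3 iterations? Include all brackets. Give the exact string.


Answer: A[B]B[B]B[B]B

Derivation:
Step 0: A
Step 1: A[B]B
Step 2: A[B]B[B]B
Step 3: A[B]B[B]B[B]B


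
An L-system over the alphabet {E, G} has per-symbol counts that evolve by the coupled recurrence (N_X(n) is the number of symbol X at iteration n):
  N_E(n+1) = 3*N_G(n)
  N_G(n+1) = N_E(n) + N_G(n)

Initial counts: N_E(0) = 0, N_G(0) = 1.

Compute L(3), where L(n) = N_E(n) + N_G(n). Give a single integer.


Step 0: N_E=0, N_G=1, L=1
Step 1: N_E=3, N_G=1, L=4
Step 2: N_E=3, N_G=4, L=7
Step 3: N_E=12, N_G=7, L=19

Answer: 19


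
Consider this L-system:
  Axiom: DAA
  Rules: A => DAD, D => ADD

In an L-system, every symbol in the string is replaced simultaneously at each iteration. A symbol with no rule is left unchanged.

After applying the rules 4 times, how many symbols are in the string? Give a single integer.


Answer: 243

Derivation:
Step 0: length = 3
Step 1: length = 9
Step 2: length = 27
Step 3: length = 81
Step 4: length = 243


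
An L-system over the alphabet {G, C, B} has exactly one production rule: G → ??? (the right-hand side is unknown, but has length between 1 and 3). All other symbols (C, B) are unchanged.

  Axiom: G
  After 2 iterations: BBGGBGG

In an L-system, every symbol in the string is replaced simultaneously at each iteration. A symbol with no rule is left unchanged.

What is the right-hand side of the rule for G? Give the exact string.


Trying G → BGG:
  Step 0: G
  Step 1: BGG
  Step 2: BBGGBGG
Matches the given result.

Answer: BGG


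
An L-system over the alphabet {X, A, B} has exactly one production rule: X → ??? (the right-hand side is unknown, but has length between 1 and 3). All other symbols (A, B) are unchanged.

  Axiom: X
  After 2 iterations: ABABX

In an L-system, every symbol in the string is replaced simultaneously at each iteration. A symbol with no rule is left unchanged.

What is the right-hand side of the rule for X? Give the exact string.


Trying X → ABX:
  Step 0: X
  Step 1: ABX
  Step 2: ABABX
Matches the given result.

Answer: ABX
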